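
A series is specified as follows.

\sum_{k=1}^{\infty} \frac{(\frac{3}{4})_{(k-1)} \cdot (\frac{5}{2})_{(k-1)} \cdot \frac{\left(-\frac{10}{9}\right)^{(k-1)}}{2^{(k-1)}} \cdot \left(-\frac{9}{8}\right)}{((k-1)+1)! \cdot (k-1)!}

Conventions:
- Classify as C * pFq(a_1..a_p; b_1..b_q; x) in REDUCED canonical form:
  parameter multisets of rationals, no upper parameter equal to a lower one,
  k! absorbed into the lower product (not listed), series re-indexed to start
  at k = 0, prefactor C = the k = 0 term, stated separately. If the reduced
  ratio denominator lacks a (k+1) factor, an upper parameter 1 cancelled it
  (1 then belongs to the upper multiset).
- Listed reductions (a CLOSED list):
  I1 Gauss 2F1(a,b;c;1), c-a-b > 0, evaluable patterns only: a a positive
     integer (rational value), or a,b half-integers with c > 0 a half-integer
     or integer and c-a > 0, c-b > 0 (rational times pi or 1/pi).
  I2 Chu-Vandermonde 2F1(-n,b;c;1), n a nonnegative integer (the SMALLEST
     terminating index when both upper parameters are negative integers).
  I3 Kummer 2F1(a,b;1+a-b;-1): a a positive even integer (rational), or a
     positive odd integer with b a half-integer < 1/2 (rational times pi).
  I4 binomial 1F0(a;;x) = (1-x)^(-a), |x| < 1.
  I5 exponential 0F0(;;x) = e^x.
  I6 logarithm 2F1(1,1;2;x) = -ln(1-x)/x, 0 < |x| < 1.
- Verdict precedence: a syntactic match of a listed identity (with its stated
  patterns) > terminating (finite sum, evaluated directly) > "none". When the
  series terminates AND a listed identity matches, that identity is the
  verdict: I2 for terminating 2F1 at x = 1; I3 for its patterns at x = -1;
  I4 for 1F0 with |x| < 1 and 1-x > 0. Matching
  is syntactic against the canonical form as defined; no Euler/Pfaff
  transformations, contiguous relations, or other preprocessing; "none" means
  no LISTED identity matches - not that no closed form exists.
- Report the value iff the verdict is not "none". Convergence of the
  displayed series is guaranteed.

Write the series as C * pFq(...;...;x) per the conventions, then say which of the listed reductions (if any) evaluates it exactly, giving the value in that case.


Prefactor -\frac{9}{8}, argument -\frac{5}{9}: 2F1 with upper {\frac{3}{4}, \frac{5}{2}} over lower {2}. Verdict: no listed reduction: x = -\frac{5}{9} and upper {\frac{3}{4}, \frac{5}{2}} fail every I1-I6 pattern.

First insight: x = -\frac{5}{9} and the two k-th powers (C = -9/8, x = -5/9) combine into one argument.
Adjacent-term ratio: r(k) = -\frac{5}{9} * (k+\frac{3}{4}) (k+\frac{5}{2}) / [(k+2) (k+1)] - rational in k. x = -\frac{5}{9}; t_0 = -\frac{9}{8}; negate the roots.


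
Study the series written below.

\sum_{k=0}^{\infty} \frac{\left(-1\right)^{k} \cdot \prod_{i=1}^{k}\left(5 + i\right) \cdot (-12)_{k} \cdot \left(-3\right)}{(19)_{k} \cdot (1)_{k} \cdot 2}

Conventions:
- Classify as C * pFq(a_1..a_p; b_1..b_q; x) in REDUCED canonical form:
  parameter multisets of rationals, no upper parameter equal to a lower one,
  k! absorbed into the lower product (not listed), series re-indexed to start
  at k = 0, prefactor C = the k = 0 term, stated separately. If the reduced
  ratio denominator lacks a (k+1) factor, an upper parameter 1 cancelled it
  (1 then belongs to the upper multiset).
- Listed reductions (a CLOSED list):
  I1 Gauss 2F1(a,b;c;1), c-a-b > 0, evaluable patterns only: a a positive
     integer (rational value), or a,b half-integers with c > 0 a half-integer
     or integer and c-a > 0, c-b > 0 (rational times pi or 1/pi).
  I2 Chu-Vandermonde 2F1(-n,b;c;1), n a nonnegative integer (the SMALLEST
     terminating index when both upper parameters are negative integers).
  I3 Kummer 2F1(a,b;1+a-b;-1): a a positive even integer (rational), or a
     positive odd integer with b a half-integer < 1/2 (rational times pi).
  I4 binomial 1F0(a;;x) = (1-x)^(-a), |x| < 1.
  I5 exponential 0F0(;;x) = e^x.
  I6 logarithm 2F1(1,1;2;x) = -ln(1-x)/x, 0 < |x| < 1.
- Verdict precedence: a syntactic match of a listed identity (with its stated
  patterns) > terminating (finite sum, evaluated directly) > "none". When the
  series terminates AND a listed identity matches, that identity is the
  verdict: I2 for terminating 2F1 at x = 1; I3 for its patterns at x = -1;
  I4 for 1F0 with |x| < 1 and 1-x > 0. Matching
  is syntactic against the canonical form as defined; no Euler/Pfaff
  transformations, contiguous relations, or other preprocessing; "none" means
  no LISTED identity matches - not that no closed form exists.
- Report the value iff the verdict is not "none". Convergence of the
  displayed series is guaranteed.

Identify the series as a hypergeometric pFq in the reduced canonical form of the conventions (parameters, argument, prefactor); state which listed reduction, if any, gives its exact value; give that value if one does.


First insight: with t_0 = -\frac{3}{2}, the running product (C = -3/2, x = -1) telescopes to a rising factorial.
Ratio: r(k) = -1 * (k-12) (k+6) / [(k+19) (k+1)] - rational in k, leading ratio -1; with t_0 = -\frac{3}{2}, classification follows.

With C = -\frac{3}{2}: the canonical form is 2F1(-12, 6; 19; -1). Verdict: Kummer's theorem (I3) fires (x = -1; c = 19 equals 1+a-b for upper {-12, 6}: listed pattern). Sum: -\frac{306}{5}.


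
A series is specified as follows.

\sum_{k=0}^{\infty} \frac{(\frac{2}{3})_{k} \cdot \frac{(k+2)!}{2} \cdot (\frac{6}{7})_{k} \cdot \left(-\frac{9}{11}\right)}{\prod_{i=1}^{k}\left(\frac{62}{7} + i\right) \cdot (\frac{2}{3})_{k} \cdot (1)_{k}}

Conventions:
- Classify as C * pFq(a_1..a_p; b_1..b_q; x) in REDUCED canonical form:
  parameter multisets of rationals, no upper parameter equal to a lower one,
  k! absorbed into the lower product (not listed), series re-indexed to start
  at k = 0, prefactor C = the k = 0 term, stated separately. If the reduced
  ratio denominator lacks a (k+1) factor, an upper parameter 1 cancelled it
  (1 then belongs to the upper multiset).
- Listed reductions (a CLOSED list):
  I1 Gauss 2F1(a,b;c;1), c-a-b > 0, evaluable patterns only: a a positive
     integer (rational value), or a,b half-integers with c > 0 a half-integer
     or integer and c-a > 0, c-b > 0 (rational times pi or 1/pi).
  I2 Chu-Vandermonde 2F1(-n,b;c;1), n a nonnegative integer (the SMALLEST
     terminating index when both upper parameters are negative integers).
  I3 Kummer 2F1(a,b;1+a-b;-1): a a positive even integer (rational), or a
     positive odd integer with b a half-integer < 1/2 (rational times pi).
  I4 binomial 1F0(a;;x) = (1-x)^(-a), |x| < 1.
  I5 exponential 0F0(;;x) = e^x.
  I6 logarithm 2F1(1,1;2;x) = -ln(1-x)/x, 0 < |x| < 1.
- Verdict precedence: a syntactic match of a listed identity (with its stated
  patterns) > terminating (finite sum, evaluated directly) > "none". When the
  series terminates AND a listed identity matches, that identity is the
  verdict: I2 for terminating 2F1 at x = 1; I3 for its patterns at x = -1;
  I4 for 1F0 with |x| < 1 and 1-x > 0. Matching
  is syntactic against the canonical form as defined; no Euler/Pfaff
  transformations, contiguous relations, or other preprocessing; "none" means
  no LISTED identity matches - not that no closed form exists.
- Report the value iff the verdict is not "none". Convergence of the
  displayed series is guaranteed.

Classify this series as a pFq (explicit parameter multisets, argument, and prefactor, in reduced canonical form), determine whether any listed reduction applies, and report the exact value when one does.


This is -\frac{9}{11} * 2F1(\frac{6}{7}, 3; \frac{69}{7}; 1) in reduced canonical form. Verdict: the Gauss summation I1 fires (x = 1: the Gamma ratio telescopes since c-a-b = 6 > 0 and a = 3 in Z>0). Exact value: -\frac{2790}{2401}.

Structural cue: t_0 = -\frac{9}{11} here, and (1)_k (C = -9/11) is k! itself.
Consecutive-term ratio: r(k) = 1 * (k+\frac{6}{7}) (k+3) / [(k+\frac{69}{7}) (k+1)] - rational in k. x = 1; t_0 = -\frac{9}{11}; negate the roots.


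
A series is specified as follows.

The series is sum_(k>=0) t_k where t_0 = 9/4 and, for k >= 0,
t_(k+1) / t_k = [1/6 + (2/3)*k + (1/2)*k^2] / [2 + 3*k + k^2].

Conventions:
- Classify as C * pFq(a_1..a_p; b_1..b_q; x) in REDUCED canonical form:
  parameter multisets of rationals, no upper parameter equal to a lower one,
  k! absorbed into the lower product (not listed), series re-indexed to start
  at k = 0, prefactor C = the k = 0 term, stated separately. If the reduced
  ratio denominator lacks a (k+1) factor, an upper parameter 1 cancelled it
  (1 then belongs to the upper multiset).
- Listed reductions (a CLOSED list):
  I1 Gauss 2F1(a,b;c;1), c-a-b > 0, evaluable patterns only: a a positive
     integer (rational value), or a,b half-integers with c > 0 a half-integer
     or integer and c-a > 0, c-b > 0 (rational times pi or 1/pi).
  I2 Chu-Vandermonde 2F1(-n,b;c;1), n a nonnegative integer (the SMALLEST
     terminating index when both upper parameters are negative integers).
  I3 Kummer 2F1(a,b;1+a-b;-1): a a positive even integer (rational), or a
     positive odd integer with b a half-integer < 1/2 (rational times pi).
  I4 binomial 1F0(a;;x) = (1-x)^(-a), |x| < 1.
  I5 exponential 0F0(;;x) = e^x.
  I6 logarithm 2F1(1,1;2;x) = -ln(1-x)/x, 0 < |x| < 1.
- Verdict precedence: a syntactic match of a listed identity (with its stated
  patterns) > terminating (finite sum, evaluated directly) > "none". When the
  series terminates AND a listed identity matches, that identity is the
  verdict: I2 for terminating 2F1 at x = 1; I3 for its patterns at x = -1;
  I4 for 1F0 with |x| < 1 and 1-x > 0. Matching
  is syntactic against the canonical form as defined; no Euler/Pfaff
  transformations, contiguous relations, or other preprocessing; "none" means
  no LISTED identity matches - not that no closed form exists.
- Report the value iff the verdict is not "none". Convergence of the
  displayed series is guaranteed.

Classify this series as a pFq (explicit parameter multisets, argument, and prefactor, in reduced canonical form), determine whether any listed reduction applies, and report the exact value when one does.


Classification (C = 9/4): 2F1 with upper {1/3, 1}, lower {2}, argument x = 1/2. Verdict: no listed reduction: x = 1/2 and upper {1/3, 1} fail every I1-I6 pattern.

First insight: from the first term 9/4: roots of the ratio polynomials (prefactor 9/4) are the negated parameters.
Step ratio: r(k) = (1/2) * (k+1/3) (k+1) / [(k+2) (k+1)] - poly over poly, x = (1/2) from leading terms; C = 9/4 at k = 0.


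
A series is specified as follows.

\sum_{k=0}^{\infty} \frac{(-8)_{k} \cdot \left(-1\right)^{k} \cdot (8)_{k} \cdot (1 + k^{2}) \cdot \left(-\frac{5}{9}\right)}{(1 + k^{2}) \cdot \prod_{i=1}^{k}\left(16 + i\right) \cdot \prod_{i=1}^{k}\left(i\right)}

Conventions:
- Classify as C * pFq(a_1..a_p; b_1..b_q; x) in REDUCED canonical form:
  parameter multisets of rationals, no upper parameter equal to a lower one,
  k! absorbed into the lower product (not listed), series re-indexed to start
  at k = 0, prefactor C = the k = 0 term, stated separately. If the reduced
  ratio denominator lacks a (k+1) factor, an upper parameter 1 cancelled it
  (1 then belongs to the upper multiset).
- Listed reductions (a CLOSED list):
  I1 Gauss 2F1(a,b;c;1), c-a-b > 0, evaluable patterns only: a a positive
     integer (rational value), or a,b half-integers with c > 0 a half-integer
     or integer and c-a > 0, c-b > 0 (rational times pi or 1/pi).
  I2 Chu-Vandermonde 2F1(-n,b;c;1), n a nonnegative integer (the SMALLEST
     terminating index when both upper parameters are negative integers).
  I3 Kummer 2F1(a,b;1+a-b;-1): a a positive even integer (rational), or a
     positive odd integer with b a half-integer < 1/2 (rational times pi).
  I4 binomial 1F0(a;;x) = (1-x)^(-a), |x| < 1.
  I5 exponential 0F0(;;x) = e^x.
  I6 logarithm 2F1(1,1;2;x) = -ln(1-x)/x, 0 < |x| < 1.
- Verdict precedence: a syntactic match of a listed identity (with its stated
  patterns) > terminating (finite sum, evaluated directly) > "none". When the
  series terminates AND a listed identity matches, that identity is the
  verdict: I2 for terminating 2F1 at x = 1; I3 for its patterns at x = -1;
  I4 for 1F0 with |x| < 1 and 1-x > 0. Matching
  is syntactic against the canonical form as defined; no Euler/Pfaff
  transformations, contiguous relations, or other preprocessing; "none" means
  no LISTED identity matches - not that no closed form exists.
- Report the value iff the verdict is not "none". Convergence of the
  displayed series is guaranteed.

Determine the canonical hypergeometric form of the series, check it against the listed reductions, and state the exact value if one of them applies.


Classification (C = -\frac{5}{9}): 2F1 with upper {-8, 8}, lower {17}, argument x = -1. Verdict (x = -1): Kummer's theorem (I3) applies (x = -1; c = 17 equals 1+a-b for upper {-8, 8}: listed pattern). Its exact value is -\frac{130}{9}.

Key step: from the first term -\frac{5}{9}: striking the common factor k^2 + 1 reduces the term (C = -5/9).
Adjacent-term ratio: r(k) = -1 * (k-8) (k+8) / [(k+17) (k+1)] - rational in k. x = -1; t_0 = -\frac{5}{9}; negate the roots.


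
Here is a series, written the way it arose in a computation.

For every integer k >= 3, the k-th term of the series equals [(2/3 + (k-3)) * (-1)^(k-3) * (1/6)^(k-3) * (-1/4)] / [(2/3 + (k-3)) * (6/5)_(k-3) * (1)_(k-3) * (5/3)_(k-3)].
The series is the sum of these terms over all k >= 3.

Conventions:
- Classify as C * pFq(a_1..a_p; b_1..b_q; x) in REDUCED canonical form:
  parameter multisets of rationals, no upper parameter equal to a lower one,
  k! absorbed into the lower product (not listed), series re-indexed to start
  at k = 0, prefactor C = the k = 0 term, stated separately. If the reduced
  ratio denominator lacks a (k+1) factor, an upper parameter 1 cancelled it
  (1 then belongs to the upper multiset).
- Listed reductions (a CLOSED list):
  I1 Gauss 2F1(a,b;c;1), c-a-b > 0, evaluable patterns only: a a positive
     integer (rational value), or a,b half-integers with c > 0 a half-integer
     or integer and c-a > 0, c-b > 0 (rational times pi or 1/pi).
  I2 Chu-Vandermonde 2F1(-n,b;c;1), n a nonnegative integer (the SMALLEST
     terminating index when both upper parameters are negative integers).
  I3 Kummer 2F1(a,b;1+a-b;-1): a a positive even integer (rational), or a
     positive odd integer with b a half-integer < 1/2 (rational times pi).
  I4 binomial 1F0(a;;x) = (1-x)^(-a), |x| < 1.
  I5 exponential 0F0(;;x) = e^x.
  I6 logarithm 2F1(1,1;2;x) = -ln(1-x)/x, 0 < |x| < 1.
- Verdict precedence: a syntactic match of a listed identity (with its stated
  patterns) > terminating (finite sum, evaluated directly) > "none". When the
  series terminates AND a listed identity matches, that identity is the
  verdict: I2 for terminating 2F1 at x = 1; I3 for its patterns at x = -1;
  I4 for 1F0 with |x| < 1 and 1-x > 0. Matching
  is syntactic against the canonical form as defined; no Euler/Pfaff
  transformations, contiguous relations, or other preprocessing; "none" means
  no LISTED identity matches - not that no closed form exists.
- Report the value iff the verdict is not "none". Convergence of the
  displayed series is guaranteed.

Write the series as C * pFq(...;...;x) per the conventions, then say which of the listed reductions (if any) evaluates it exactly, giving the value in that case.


Reduced: x = -1/6, 0F2, upper = {-}, lower = {6/5, 5/3}, C = -1/4. Verdict: none. No listed pattern accepts 0F2(-; 6/5, 5/3; -1/6).

The tell: x = (-1/6) and the (-1)^k factor (C = -1/4) folds into the argument's sign.
Term ratio: r(k) = (-1/6) * 1 / [(k+6/5) (k+5/3) (k+1)] - rational; roots negated = parameters, x = (-1/6), C = -1/4.


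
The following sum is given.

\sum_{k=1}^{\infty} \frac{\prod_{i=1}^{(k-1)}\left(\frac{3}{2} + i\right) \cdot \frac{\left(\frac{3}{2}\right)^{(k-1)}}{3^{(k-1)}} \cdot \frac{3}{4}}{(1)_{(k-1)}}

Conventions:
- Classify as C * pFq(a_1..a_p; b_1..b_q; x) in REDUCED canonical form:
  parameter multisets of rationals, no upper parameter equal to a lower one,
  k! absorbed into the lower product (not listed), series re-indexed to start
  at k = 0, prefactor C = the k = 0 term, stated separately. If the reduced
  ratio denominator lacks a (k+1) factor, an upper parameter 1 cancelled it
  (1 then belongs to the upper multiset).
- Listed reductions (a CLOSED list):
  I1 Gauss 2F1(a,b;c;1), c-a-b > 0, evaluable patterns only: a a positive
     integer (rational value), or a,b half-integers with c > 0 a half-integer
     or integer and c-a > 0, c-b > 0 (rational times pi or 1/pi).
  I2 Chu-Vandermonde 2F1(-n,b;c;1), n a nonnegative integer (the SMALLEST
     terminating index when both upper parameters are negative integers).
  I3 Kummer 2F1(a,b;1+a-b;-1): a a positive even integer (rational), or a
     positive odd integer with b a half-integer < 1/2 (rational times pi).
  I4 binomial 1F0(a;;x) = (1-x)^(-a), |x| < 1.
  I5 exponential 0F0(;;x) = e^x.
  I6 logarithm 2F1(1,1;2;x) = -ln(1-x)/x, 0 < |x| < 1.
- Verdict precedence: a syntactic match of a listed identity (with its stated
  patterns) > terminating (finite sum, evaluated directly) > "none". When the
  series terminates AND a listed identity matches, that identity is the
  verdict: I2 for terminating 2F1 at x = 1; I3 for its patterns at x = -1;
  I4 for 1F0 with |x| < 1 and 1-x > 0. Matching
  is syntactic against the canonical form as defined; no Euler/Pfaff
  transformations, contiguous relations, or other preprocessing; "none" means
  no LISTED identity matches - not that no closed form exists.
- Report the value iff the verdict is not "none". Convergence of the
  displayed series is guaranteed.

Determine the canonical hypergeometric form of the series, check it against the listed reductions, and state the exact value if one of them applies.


This is \frac{3}{4} * 1F0(\frac{5}{2}; -; \frac{1}{2}) in reduced canonical form. Verdict: the binomial series (I4) fires (the 1F0 binomial series: exponent -5/2, x = \frac{1}{2}). Its exact value is \frac{3}{4} \cdot \left(\frac{1}{2}\right)^{-\frac{5}{2}}.

The tell: x = \frac{1}{2} and (1)_k (prefactor 3/4) is k! itself.
Term ratio: r(k) = \frac{1}{2} * (k+\frac{5}{2}) / [(k+1)] - poly over poly, x = \frac{1}{2} from leading terms; C = \frac{3}{4} at k = 0.


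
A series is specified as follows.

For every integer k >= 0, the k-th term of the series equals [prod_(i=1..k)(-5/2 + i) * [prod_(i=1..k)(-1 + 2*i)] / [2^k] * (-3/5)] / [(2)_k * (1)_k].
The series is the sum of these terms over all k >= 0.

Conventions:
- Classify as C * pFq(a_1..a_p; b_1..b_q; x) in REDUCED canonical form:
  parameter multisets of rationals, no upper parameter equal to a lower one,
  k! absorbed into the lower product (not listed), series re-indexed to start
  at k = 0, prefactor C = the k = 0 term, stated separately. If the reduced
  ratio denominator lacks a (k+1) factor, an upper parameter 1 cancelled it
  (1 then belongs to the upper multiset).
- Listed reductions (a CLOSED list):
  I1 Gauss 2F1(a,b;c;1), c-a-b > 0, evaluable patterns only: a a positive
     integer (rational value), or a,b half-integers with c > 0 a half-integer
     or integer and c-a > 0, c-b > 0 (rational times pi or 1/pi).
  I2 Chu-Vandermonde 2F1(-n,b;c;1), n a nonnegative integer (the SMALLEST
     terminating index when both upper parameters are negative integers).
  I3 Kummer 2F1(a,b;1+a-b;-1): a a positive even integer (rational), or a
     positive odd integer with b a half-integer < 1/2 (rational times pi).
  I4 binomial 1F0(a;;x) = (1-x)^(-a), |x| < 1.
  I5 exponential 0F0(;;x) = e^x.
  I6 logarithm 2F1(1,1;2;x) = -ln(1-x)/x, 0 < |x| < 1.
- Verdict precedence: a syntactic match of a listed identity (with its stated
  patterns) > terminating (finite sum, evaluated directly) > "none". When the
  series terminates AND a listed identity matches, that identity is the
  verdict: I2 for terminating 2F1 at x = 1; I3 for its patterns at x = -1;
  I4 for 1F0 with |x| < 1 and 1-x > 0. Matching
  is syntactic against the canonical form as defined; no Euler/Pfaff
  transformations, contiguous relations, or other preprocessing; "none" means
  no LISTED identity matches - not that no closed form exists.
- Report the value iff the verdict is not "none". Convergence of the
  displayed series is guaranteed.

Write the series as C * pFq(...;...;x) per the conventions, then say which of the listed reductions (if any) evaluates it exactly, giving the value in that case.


x = 1 here; the reduced form reads 2F1, upper {-3/2, 1/2}, lower {2}, C = -3/5. Verdict at x = 1: the half-integer Gauss pattern (I1) matches (x = 1; upper {-3/2, 1/2} half-integers, c = 2 in the evaluable pattern). Its exact value is (-32/25) / pi.

Key observation: t_0 = -3/5 here, and the running product (C = -3/5) telescopes to a rising factorial.
Ratio: r(k) = 1 * (k-3/2) (k+1/2) / [(k+2) (k+1)] - rational; roots negated = parameters, x = 1, C = -3/5.


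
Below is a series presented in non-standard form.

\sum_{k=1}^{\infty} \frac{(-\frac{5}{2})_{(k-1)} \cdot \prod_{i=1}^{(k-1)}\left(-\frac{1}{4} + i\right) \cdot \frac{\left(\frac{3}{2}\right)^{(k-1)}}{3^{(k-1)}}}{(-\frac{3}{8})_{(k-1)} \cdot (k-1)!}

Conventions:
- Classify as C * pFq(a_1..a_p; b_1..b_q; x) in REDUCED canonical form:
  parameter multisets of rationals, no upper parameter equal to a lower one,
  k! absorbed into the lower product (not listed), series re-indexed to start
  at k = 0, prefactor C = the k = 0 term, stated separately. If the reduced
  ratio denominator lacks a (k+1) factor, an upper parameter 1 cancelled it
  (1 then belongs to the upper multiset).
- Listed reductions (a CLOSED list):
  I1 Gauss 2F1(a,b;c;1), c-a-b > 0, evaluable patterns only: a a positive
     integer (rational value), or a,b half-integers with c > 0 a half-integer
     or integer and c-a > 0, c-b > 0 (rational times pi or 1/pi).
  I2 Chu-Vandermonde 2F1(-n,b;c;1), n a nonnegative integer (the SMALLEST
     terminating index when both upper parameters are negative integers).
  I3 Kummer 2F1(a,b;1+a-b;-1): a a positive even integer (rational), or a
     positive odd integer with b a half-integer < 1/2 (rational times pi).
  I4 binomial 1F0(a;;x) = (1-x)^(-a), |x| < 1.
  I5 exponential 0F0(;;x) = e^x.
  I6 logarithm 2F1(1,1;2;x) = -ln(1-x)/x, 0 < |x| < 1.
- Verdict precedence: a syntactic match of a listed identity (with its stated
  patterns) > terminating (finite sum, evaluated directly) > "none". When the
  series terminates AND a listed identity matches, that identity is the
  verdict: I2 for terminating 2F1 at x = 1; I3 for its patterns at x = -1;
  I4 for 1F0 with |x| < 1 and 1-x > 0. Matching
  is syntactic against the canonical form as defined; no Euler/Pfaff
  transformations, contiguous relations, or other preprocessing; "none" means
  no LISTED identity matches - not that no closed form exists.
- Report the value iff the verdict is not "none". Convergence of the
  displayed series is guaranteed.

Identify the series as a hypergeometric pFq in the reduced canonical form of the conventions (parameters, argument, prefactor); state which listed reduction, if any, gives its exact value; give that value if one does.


The series (x = \frac{1}{2}) is 2F1: upper {-\frac{5}{2}, \frac{3}{4}}, lower {-\frac{3}{8}}, prefactor 1. Verdict: none - at argument \frac{1}{2} the multisets {-\frac{5}{2}, \frac{3}{4}} ; {-\frac{3}{8}} match no listed identity.

First insight: with t_0 = 1, the two k-th powers (C = 1) combine into one argument.
Consecutive-term ratio: r(k) = \frac{1}{2} * (k-\frac{5}{2}) (k+\frac{3}{4}) / [(k-\frac{3}{8}) (k+1)] - rational in k, leading ratio \frac{1}{2}; with t_0 = 1, classification follows.


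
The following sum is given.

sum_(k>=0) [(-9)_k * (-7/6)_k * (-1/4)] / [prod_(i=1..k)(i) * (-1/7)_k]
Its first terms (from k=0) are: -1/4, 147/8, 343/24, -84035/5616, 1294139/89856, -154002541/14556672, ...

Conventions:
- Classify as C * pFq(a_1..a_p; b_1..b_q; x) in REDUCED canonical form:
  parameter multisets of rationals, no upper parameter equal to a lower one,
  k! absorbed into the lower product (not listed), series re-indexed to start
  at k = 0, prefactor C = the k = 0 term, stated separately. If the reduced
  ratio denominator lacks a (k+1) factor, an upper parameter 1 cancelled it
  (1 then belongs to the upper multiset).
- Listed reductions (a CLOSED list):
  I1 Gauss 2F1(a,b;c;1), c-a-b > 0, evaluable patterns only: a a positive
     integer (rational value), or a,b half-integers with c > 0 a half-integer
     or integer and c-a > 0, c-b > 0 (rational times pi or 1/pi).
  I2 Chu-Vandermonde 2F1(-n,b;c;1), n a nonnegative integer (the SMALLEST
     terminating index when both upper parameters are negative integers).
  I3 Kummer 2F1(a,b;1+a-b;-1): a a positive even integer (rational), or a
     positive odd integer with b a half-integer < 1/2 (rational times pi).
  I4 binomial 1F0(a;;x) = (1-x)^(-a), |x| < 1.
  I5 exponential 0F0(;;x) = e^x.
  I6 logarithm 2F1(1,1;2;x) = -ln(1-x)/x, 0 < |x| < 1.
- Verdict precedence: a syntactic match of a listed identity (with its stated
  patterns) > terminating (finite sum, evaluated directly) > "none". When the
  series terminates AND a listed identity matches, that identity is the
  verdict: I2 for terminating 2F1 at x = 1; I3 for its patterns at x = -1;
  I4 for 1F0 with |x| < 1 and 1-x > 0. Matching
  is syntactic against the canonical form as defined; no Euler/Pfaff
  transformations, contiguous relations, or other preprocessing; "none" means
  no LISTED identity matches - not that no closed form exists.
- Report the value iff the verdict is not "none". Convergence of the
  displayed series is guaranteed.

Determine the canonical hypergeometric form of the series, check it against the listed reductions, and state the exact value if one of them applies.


x = 1 here; the reduced form reads 2F1, upper {-9, -7/6}, lower {-1/7}, C = -1/4. Verdict: Vandermonde's identity (I2) applies (terminating 2F1 at x = 1 with n = 9, b = -7/6, c = -1/7). Sum: 2596252589087053/102813783293952.

Structural cue: with t_0 = -1/4, the product of the first k integers (C = -1/4, x = 1) is k!.
Step ratio: r(k) = 1 * (k-9) (k-7/6) / [(k-1/7) (k+1)] - poly over poly, x = 1 from leading terms; C = -1/4 at k = 0.


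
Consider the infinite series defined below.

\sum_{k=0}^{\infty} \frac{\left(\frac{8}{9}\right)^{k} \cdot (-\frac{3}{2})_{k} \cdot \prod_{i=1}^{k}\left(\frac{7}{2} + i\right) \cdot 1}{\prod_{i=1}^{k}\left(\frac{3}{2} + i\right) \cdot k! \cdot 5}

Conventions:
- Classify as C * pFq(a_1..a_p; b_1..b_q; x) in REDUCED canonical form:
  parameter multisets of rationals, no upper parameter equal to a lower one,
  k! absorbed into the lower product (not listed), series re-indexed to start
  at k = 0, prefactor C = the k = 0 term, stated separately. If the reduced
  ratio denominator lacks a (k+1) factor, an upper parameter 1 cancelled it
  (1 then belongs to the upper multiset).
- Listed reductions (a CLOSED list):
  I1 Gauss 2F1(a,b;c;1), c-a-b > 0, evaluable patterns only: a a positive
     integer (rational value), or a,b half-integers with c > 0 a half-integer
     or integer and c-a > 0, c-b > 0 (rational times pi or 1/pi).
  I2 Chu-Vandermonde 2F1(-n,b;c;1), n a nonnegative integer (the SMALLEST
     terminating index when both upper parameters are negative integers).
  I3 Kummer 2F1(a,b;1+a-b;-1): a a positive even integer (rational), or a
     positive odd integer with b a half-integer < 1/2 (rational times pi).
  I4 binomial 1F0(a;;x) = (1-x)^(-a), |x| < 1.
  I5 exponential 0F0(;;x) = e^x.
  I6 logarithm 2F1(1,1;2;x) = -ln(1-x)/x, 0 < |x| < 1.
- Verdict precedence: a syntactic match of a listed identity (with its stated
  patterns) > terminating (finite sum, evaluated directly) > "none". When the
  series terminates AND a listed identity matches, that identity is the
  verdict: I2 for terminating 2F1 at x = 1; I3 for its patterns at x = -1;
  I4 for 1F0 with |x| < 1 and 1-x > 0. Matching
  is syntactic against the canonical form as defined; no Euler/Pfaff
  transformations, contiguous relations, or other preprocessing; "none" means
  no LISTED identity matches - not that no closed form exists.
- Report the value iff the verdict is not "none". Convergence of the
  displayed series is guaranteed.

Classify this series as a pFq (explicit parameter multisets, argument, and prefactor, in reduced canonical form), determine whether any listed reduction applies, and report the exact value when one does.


Key step: t_0 = \frac{1}{5} here, and the constant factors (prefactor 1/5) combine into one prefactor.
Term ratio: r(k) = \frac{8}{9} * (k-\frac{3}{2}) (k+\frac{9}{2}) / [(k+\frac{5}{2}) (k+1)] - rational; roots negated = parameters, x = \frac{8}{9}, C = \frac{1}{5}.

Classification (C = \frac{1}{5}): 2F1 with upper {-\frac{3}{2}, \frac{9}{2}}, lower {\frac{5}{2}}, argument x = \frac{8}{9}. Verdict: none. Every listed pattern misses the 2F1 form at \frac{8}{9}, upper {-\frac{3}{2}, \frac{9}{2}}.


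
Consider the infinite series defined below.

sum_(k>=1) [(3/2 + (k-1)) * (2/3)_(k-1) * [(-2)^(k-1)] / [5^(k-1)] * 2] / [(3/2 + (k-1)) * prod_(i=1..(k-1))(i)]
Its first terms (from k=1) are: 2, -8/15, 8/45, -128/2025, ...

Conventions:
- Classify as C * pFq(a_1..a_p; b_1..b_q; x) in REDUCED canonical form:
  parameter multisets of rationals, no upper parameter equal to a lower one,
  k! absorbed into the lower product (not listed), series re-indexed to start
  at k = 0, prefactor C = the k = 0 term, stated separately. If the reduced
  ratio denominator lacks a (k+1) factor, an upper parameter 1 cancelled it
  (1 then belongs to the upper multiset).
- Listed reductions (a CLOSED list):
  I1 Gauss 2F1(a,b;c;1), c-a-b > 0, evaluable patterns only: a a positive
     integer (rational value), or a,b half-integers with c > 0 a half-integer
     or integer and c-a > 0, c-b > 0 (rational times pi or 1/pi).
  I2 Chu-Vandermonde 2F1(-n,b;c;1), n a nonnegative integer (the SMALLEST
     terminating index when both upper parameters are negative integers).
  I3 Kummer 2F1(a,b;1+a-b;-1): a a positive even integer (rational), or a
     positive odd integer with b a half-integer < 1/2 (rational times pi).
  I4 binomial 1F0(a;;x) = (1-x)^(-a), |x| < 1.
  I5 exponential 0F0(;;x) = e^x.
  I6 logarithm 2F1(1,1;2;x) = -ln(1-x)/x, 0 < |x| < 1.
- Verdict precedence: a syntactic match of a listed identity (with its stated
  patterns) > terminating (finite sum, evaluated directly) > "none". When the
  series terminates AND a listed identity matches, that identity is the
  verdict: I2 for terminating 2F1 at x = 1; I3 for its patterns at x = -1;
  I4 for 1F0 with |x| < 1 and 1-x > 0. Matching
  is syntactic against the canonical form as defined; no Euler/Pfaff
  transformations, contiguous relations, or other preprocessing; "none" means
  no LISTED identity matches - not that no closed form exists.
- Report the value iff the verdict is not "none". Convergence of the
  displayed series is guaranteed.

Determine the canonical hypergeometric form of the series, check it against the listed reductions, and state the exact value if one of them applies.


First insight: t_0 being 2, striking the common factor k + 3/2 reduces the term (C = 2, x = -2/5).
Term ratio: r(k) = (-2/5) * (k+2/3) / [(k+1)] - rational; roots negated = parameters, x = (-2/5), C = 2.

Reduced: x = -2/5, 1F0, upper = {2/3}, lower = {-}, C = 2. Verdict: binomial (I4) matches (the 1F0 binomial series: exponent -2/3, x = -2/5). Hence: 2 * (7/5)^(-2/3).


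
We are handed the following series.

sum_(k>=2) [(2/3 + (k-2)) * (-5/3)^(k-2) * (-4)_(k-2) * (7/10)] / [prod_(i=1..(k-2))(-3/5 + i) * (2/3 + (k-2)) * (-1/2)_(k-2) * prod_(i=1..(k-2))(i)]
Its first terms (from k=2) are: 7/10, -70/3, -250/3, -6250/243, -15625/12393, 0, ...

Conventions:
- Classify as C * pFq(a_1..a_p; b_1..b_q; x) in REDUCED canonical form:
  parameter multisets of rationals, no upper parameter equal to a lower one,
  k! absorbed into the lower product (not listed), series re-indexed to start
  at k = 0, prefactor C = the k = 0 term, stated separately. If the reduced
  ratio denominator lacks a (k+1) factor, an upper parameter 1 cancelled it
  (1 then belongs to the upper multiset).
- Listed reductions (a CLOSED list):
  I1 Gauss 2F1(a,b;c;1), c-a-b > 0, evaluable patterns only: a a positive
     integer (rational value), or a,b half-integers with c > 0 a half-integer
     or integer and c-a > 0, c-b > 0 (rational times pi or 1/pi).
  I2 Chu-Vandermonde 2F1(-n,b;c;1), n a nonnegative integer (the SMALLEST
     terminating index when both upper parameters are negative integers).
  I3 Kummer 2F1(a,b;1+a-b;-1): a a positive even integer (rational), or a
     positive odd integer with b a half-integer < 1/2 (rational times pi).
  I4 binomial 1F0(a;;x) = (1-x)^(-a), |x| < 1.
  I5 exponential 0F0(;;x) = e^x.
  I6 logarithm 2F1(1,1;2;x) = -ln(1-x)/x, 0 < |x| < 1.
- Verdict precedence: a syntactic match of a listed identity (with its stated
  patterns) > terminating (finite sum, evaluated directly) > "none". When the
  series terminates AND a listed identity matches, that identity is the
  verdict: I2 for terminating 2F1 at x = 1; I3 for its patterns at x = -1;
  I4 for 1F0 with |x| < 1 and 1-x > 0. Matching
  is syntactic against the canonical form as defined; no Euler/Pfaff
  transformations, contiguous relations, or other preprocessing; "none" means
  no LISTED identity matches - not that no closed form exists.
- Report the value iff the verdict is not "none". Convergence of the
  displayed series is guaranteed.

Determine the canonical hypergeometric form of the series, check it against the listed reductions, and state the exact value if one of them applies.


Reduced: x = -5/3, 1F2, upper = {-4}, lower = {-1/2, 2/5}, C = 7/10. Verdict: terminating. With -4 upstairs the series is a 5-term polynomial sum; evaluated term by term. Hence: -16476199/123930.

The tell: x = (-5/3) and k + 2/3 divides numerator and denominator alike; C = 7/10 after cancelling.
Consecutive-term ratio: r(k) = (-5/3) * (k-4) / [(k-1/2) (k+2/5) (k+1)] ; factor over Q: parameters, x = (-5/3), and C = 7/10.


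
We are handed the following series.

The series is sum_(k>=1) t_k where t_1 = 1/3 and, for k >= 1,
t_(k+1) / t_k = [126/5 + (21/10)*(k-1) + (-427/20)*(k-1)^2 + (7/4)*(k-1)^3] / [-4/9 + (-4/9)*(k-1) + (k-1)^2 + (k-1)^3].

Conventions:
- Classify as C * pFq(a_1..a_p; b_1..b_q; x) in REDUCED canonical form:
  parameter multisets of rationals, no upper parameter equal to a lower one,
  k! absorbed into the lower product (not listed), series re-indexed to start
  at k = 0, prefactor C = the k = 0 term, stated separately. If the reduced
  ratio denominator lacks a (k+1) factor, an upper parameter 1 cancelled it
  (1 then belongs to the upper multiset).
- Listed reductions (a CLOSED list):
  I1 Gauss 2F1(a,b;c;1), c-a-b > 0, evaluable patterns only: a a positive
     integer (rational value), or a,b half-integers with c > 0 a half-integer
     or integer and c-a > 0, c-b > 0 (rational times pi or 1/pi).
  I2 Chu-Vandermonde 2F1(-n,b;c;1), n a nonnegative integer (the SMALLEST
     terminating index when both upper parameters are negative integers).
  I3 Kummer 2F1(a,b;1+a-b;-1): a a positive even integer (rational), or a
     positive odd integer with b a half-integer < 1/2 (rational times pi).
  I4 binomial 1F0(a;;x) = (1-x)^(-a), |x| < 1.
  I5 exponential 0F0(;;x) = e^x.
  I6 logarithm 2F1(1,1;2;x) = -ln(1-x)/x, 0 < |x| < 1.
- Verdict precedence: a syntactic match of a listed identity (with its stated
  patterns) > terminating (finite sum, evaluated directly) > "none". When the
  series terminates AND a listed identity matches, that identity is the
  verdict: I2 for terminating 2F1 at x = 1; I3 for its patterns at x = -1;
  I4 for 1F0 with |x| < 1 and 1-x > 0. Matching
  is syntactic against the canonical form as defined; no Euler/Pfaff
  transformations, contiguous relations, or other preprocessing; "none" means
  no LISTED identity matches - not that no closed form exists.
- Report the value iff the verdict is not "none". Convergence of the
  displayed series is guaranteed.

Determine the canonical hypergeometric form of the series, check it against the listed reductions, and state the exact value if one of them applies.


First insight: x = (7/4) and factor the ratio over Q (prefactor 1/3): negated roots = parameters.
Ratio: r(k) = (7/4) * (k-12) (k-6/5) (k+1) / [(k-2/3) (k+2/3) (k+1)] - rational in k. x = (7/4); t_0 = 1/3; negate the roots.

This is 1/3 * 3F2(-12, -6/5, 1; -2/3, 2/3; 7/4) in reduced canonical form. Verdict: terminating - the sum ends at index 12 because -12 is a negative integer; exact evaluation follows. Value: -131012143862527740974695737139/2768847544320000000000000000.


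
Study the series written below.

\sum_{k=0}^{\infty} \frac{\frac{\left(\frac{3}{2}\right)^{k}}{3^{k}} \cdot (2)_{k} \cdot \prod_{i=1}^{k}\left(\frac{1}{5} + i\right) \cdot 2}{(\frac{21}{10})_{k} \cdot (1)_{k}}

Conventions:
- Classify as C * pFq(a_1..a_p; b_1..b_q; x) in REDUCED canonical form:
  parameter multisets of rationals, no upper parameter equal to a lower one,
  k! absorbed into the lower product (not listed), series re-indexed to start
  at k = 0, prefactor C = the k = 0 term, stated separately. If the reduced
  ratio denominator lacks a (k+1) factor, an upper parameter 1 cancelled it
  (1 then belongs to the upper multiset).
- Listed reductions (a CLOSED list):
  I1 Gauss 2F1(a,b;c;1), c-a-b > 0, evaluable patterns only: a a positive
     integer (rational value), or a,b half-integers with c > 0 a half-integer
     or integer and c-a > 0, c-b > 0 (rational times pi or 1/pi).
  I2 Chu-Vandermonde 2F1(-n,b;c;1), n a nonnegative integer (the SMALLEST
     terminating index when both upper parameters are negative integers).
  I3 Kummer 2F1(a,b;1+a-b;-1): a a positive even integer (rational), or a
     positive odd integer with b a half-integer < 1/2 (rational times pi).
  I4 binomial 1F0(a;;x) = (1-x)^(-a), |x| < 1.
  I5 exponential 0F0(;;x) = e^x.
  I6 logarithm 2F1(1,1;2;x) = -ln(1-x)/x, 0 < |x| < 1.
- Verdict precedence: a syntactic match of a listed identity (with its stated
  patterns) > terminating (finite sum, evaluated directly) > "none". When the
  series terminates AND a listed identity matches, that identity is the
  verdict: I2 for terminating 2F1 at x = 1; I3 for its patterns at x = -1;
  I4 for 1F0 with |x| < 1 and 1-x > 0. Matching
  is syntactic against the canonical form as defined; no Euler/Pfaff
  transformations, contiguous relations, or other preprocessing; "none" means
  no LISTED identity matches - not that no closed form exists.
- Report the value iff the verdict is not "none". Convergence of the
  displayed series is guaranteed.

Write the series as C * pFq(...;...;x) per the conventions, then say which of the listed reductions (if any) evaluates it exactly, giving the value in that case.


Key step: t_0 being 2, (1)_k (C = 2) is k! itself.
Adjacent-term ratio: r(k) = \frac{1}{2} * (k+\frac{6}{5}) (k+2) / [(k+\frac{21}{10}) (k+1)] ; factor over Q: parameters, x = \frac{1}{2}, and C = 2.

With C = 2: the canonical form is 2F1(\frac{6}{5}, 2; \frac{21}{10}; \frac{1}{2}). Verdict: none (x = \frac{1}{2}): each listed identity misses the multisets {\frac{6}{5}, 2} ; {\frac{21}{10}}.


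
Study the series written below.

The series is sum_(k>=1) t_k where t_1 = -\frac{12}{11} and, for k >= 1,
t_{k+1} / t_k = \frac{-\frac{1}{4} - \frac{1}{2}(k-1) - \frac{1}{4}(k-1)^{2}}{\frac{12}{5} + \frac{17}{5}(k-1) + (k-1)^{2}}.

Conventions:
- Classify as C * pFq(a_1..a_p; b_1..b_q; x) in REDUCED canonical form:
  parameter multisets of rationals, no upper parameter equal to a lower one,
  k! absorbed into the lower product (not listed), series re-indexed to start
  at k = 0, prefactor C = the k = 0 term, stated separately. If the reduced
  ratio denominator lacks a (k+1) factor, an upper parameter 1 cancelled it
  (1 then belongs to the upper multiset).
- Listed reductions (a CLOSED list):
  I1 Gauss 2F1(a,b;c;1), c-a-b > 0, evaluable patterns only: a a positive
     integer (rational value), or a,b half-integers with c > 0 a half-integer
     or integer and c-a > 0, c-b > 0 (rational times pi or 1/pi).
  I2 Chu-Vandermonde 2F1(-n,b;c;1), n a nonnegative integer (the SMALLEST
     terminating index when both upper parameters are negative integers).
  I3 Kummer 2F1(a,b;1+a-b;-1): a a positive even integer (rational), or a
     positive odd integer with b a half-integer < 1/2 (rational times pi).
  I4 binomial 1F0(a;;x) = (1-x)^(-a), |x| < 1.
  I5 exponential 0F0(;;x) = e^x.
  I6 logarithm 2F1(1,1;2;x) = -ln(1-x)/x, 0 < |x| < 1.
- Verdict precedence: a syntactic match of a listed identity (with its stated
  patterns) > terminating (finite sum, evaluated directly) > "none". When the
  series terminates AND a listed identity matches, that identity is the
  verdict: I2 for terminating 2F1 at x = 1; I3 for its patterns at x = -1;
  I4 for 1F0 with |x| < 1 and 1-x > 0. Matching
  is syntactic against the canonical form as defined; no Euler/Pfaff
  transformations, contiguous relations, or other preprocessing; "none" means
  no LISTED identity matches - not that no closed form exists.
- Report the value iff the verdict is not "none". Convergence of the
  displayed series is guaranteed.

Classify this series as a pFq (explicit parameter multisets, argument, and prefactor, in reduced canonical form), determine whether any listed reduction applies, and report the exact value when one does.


This is -\frac{12}{11} * 2F1(1, 1; \frac{12}{5}; -\frac{1}{4}) in reduced canonical form. Verdict: none. A 2F1 with upper {1, 1} fits none of I1-I6 at x = -\frac{1}{4}; the sum runs forever.

Key step: from the first term -\frac{12}{11}: the expanded ratio factors over Q; prefactor -12/11, roots give parameters.
Consecutive-term ratio: r(k) = -\frac{1}{4} * (k+1) (k+1) / [(k+\frac{12}{5}) (k+1)] - poly over poly, x = -\frac{1}{4} from leading terms; C = -\frac{12}{11} at k = 0.
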